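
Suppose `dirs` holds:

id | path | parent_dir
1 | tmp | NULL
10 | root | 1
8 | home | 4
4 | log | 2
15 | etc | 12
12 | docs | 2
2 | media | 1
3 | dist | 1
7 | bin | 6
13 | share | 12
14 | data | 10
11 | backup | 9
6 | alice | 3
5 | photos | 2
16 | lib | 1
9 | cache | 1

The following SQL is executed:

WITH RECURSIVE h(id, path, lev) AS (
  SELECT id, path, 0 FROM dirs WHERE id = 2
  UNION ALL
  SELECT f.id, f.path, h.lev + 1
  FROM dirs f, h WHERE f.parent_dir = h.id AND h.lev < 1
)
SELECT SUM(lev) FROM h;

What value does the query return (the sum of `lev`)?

Base: id=2 (media) at lev 0.
Iteration 1: rows with parent_dir in {2} -> log (id 4, lev 1), photos (id 5, lev 1), docs (id 12, lev 1).
Iteration 2: lev < 1 fails for all current rows; recursion stops.
SUM(lev) = 0 + 1 + 1 + 1 = 3.

3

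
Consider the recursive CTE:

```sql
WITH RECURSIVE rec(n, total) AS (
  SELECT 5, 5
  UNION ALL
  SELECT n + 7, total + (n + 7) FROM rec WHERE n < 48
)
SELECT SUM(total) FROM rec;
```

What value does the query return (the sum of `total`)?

Base: n=5, total=5.
Iteration 1: 5 < 48 holds -> n = 5 + 7 = 12, total = 5 + 12 = 17.
Iteration 2: 12 < 48 holds -> n = 12 + 7 = 19, total = 17 + 19 = 36.
Iteration 3: 19 < 48 holds -> n = 19 + 7 = 26, total = 36 + 26 = 62.
Iteration 4: 26 < 48 holds -> n = 26 + 7 = 33, total = 62 + 33 = 95.
Iteration 5: 33 < 48 holds -> n = 33 + 7 = 40, total = 95 + 40 = 135.
Iteration 6: 40 < 48 holds -> n = 40 + 7 = 47, total = 135 + 47 = 182.
Iteration 7: 47 < 48 holds -> n = 47 + 7 = 54, total = 182 + 54 = 236.
Iteration 8: 54 < 48 fails; recursion stops.
SUM(total) = 5 + 17 + 36 + 62 + 95 + 135 + 182 + 236 = 768.

768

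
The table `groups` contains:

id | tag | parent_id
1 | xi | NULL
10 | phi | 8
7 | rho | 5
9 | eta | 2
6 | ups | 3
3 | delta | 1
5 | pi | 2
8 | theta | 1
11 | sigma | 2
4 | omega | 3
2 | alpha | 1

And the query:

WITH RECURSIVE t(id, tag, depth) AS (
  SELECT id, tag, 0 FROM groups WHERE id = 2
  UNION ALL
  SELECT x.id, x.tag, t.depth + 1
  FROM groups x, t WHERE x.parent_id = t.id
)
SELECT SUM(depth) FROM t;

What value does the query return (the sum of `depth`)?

5

Base: id=2 (alpha) at depth 0.
Iteration 1: rows with parent_id in {2} -> pi (id 5, depth 1), eta (id 9, depth 1), sigma (id 11, depth 1).
Iteration 2: rows with parent_id in {5,9,11} -> rho (id 7, depth 2).
Iteration 3: no rows with parent_id in {7}; recursion stops.
SUM(depth) = 0 + 1 + 1 + 1 + 2 = 5.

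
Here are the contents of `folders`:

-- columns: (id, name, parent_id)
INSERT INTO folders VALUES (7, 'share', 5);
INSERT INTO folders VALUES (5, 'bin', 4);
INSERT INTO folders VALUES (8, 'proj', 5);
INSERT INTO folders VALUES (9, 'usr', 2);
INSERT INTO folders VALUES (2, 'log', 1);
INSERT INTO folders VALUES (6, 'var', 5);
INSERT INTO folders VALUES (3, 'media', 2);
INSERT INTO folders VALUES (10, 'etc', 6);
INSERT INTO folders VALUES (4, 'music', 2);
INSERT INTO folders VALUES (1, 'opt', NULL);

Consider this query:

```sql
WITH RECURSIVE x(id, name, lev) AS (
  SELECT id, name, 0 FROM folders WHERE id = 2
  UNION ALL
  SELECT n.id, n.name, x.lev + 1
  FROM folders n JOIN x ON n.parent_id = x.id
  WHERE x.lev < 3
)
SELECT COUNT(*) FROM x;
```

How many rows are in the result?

8

Base: id=2 (log) at lev 0.
Iteration 1: rows with parent_id in {2} -> media (id 3, lev 1), music (id 4, lev 1), usr (id 9, lev 1).
Iteration 2: rows with parent_id in {3,4,9} -> bin (id 5, lev 2).
Iteration 3: rows with parent_id in {5} -> var (id 6, lev 3), share (id 7, lev 3), proj (id 8, lev 3).
Iteration 4: lev < 3 fails for all current rows; recursion stops.
Total rows emitted: 8.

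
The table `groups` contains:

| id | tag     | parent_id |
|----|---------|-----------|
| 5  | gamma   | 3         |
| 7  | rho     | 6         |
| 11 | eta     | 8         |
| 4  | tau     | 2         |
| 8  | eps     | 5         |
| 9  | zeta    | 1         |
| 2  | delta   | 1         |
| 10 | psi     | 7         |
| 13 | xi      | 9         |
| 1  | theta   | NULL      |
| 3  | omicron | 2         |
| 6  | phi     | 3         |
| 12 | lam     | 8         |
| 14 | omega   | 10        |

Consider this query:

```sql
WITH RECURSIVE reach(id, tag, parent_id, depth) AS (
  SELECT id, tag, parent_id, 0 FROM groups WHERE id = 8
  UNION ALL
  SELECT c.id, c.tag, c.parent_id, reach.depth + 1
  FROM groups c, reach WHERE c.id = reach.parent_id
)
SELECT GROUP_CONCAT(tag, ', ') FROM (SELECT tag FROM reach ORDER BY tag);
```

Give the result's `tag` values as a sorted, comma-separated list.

delta, eps, gamma, omicron, theta

Base: id=8 (eps), parent_id=5, depth 0.
Iteration 1: join on id=5 -> gamma (id 5, parent_id=3, depth 1).
Iteration 2: join on id=3 -> omicron (id 3, parent_id=2, depth 2).
Iteration 3: join on id=2 -> delta (id 2, parent_id=1, depth 3).
Iteration 4: join on id=1 -> theta (id 1, parent_id=NULL, depth 4).
Iteration 5: parent_id is NULL; no match; recursion stops.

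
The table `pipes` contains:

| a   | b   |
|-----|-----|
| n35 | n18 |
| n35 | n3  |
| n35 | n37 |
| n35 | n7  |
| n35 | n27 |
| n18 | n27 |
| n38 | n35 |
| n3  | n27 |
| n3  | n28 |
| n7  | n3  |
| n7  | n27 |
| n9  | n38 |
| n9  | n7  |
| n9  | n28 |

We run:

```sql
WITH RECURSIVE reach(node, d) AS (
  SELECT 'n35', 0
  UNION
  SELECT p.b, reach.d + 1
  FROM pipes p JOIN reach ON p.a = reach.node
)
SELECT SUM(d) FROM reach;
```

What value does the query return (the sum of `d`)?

Base: (n35, d=0).
Iteration 1: edges from {n35} -> (n18, d=1), (n27, d=1), (n3, d=1), (n37, d=1), (n7, d=1).
Iteration 2: edges from {n18,n27,n3,n37,n7} -> (n27, d=2), (n28, d=2), (n3, d=2). [UNION drops 2 duplicate row(s)]
Iteration 3: edges from {n27,n28,n3} -> (n27, d=3), (n28, d=3).
Iteration 4: no outgoing edges from {n27,n28}; recursion stops.
SUM(d) = 0 + 1 + 1 + 1 + 1 + 1 + 2 + 2 + 2 + 3 + 3 = 17.

17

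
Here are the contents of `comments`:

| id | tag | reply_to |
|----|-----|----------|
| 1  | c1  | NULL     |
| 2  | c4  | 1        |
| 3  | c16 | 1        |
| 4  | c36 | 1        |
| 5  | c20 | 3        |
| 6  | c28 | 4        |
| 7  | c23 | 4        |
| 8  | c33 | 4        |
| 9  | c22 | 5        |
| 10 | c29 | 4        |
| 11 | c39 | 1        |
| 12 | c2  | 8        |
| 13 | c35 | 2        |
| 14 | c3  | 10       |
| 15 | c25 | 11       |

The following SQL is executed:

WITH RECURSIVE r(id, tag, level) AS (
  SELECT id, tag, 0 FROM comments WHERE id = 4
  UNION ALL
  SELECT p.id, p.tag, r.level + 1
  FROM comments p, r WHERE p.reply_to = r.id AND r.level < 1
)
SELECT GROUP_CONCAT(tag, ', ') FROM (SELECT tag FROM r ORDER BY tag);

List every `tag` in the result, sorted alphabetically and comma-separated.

Base: id=4 (c36) at level 0.
Iteration 1: rows with reply_to in {4} -> c28 (id 6, level 1), c23 (id 7, level 1), c33 (id 8, level 1), c29 (id 10, level 1).
Iteration 2: level < 1 fails for all current rows; recursion stops.

c23, c28, c29, c33, c36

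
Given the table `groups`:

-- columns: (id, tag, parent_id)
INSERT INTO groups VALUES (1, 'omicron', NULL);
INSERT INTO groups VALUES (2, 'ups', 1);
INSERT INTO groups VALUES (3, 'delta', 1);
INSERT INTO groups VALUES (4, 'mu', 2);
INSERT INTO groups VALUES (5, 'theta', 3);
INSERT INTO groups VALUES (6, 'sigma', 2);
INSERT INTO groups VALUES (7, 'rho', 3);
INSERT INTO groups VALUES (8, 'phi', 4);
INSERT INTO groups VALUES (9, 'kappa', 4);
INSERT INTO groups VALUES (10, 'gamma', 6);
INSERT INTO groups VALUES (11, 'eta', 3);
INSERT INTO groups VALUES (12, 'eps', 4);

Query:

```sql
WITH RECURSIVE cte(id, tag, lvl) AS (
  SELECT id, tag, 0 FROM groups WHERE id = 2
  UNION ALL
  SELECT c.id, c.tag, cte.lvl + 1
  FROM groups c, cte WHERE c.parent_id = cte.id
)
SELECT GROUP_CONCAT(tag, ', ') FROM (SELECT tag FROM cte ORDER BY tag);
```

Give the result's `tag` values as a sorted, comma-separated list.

eps, gamma, kappa, mu, phi, sigma, ups

Base: id=2 (ups) at lvl 0.
Iteration 1: rows with parent_id in {2} -> mu (id 4, lvl 1), sigma (id 6, lvl 1).
Iteration 2: rows with parent_id in {4,6} -> phi (id 8, lvl 2), kappa (id 9, lvl 2), gamma (id 10, lvl 2), eps (id 12, lvl 2).
Iteration 3: no rows with parent_id in {8,9,10,12}; recursion stops.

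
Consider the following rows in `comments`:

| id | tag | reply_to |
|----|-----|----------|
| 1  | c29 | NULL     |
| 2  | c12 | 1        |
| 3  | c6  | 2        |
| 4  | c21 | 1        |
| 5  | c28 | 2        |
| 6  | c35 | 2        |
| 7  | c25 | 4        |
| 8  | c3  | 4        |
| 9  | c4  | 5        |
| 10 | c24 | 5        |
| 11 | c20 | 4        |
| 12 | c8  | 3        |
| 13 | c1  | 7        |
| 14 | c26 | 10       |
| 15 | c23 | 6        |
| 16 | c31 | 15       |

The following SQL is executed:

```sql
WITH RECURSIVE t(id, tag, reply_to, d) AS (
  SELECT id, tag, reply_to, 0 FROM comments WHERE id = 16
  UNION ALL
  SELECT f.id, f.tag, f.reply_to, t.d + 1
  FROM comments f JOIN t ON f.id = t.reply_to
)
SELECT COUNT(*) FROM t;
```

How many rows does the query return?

Base: id=16 (c31), reply_to=15, d 0.
Iteration 1: join on id=15 -> c23 (id 15, reply_to=6, d 1).
Iteration 2: join on id=6 -> c35 (id 6, reply_to=2, d 2).
Iteration 3: join on id=2 -> c12 (id 2, reply_to=1, d 3).
Iteration 4: join on id=1 -> c29 (id 1, reply_to=NULL, d 4).
Iteration 5: reply_to is NULL; no match; recursion stops.
Total rows emitted: 5.

5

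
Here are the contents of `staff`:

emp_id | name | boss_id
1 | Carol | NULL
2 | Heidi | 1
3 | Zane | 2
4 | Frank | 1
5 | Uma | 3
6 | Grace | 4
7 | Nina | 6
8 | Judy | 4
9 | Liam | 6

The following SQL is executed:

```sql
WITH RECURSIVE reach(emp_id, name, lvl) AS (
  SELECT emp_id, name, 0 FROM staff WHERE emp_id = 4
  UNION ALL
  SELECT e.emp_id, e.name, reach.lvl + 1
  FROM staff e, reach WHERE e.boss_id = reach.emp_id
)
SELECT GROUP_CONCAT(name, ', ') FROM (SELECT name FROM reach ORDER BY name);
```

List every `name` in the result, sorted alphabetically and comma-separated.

Frank, Grace, Judy, Liam, Nina

Base: emp_id=4 (Frank) at lvl 0.
Iteration 1: rows with boss_id in {4} -> Grace (id 6, lvl 1), Judy (id 8, lvl 1).
Iteration 2: rows with boss_id in {6,8} -> Nina (id 7, lvl 2), Liam (id 9, lvl 2).
Iteration 3: no rows with boss_id in {7,9}; recursion stops.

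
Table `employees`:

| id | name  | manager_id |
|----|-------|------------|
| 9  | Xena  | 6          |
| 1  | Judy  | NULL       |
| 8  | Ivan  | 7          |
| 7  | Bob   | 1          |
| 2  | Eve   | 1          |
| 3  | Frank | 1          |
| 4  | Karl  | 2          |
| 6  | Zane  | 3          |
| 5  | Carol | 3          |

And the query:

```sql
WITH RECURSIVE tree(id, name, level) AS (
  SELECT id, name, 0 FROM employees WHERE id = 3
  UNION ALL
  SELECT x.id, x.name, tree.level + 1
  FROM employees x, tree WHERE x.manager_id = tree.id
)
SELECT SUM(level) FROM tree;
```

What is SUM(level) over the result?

4

Base: id=3 (Frank) at level 0.
Iteration 1: rows with manager_id in {3} -> Carol (id 5, level 1), Zane (id 6, level 1).
Iteration 2: rows with manager_id in {5,6} -> Xena (id 9, level 2).
Iteration 3: no rows with manager_id in {9}; recursion stops.
SUM(level) = 0 + 1 + 1 + 2 = 4.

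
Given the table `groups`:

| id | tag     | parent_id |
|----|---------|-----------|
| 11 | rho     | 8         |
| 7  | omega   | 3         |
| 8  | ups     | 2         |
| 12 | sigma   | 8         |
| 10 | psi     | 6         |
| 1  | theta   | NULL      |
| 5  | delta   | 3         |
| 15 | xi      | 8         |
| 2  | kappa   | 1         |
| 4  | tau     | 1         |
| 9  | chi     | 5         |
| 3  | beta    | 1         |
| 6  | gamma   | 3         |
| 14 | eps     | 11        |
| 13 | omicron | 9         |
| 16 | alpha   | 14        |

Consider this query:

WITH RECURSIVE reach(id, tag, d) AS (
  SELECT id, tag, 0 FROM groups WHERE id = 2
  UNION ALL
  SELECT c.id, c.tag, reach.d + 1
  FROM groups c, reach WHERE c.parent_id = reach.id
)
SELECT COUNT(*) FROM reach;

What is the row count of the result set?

7

Base: id=2 (kappa) at d 0.
Iteration 1: rows with parent_id in {2} -> ups (id 8, d 1).
Iteration 2: rows with parent_id in {8} -> rho (id 11, d 2), sigma (id 12, d 2), xi (id 15, d 2).
Iteration 3: rows with parent_id in {11,12,15} -> eps (id 14, d 3).
Iteration 4: rows with parent_id in {14} -> alpha (id 16, d 4).
Iteration 5: no rows with parent_id in {16}; recursion stops.
Total rows emitted: 7.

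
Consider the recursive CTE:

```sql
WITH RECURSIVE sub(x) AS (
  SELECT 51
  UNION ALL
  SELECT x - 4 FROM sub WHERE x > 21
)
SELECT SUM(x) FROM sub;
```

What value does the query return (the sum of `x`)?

Base: x=51.
Iteration 1: 51 > 21 holds -> x = 51 - 4 = 47.
Iteration 2: 47 > 21 holds -> x = 47 - 4 = 43.
Iteration 3: 43 > 21 holds -> x = 43 - 4 = 39.
Iteration 4: 39 > 21 holds -> x = 39 - 4 = 35.
Iteration 5: 35 > 21 holds -> x = 35 - 4 = 31.
Iteration 6: 31 > 21 holds -> x = 31 - 4 = 27.
Iteration 7: 27 > 21 holds -> x = 27 - 4 = 23.
Iteration 8: 23 > 21 holds -> x = 23 - 4 = 19.
Iteration 9: 19 > 21 fails; recursion stops.
SUM(x) = 51 + 47 + 43 + 39 + 35 + 31 + 27 + 23 + 19 = 315.

315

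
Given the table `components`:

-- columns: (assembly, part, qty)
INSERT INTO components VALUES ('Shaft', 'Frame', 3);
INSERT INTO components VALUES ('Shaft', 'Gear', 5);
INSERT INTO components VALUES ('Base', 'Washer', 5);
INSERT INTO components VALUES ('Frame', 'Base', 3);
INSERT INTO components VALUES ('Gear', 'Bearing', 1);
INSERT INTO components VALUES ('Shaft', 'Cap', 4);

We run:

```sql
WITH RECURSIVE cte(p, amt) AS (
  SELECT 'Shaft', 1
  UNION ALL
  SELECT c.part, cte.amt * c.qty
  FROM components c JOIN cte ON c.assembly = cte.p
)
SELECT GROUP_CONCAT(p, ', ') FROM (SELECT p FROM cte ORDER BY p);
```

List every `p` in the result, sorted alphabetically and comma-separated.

Base: (Shaft, amt=1).
Iteration 1: components of {Shaft} -> Cap = 1*4 = 4, Frame = 1*3 = 3, Gear = 1*5 = 5.
Iteration 2: components of {Cap,Frame,Gear} -> Base = 3*3 = 9, Bearing = 5*1 = 5.
Iteration 3: components of {Base,Bearing} -> Washer = 9*5 = 45.
Iteration 4: no further components; recursion stops.

Base, Bearing, Cap, Frame, Gear, Shaft, Washer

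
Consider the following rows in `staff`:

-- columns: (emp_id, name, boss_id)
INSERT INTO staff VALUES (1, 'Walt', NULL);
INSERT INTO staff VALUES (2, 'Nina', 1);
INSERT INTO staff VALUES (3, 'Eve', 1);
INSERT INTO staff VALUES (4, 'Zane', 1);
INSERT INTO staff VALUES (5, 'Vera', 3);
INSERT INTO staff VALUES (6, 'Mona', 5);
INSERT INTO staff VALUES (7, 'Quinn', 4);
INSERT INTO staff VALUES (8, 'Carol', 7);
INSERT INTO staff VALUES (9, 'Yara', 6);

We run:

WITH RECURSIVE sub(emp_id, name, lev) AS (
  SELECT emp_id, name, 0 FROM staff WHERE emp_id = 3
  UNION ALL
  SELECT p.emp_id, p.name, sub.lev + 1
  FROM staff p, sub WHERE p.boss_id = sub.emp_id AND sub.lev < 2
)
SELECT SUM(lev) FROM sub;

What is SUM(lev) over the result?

Base: emp_id=3 (Eve) at lev 0.
Iteration 1: rows with boss_id in {3} -> Vera (id 5, lev 1).
Iteration 2: rows with boss_id in {5} -> Mona (id 6, lev 2).
Iteration 3: lev < 2 fails for all current rows; recursion stops.
SUM(lev) = 0 + 1 + 2 = 3.

3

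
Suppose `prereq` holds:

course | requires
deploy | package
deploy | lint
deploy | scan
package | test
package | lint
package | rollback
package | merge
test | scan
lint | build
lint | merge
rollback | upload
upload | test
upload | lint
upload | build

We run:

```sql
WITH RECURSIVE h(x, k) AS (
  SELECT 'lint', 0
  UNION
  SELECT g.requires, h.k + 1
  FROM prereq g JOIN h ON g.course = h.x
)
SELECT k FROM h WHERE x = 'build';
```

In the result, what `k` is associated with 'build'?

Base: (lint, k=0).
Iteration 1: edges from {lint} -> (build, k=1), (merge, k=1).
Iteration 2: no outgoing edges from {build,merge}; recursion stops.

1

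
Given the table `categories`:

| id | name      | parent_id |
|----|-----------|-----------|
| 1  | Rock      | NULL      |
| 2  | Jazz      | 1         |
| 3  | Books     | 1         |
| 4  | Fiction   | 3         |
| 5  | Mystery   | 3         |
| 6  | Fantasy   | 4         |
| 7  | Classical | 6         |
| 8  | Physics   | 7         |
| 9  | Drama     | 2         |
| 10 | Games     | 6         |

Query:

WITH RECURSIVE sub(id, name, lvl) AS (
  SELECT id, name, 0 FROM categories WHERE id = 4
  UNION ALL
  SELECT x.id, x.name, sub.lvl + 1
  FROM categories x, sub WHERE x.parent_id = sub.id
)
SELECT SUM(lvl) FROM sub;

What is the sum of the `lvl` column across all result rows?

8

Base: id=4 (Fiction) at lvl 0.
Iteration 1: rows with parent_id in {4} -> Fantasy (id 6, lvl 1).
Iteration 2: rows with parent_id in {6} -> Classical (id 7, lvl 2), Games (id 10, lvl 2).
Iteration 3: rows with parent_id in {7,10} -> Physics (id 8, lvl 3).
Iteration 4: no rows with parent_id in {8}; recursion stops.
SUM(lvl) = 0 + 1 + 2 + 2 + 3 = 8.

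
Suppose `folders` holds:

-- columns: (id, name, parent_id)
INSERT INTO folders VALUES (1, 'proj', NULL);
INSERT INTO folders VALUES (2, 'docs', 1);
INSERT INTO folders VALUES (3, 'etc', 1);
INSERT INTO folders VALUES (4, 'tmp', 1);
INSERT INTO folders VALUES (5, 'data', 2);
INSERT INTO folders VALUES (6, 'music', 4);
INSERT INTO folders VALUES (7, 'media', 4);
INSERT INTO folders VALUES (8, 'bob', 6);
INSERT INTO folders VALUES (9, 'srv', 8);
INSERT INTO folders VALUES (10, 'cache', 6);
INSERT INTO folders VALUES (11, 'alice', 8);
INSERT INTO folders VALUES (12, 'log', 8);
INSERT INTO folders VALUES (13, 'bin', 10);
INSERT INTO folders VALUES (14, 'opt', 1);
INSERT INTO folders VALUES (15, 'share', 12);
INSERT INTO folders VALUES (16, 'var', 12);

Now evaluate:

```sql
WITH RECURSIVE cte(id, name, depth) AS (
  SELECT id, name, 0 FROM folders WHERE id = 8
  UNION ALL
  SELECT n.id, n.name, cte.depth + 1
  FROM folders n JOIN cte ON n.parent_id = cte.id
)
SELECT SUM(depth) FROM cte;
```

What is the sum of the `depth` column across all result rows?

Base: id=8 (bob) at depth 0.
Iteration 1: rows with parent_id in {8} -> srv (id 9, depth 1), alice (id 11, depth 1), log (id 12, depth 1).
Iteration 2: rows with parent_id in {9,11,12} -> share (id 15, depth 2), var (id 16, depth 2).
Iteration 3: no rows with parent_id in {15,16}; recursion stops.
SUM(depth) = 0 + 1 + 1 + 1 + 2 + 2 = 7.

7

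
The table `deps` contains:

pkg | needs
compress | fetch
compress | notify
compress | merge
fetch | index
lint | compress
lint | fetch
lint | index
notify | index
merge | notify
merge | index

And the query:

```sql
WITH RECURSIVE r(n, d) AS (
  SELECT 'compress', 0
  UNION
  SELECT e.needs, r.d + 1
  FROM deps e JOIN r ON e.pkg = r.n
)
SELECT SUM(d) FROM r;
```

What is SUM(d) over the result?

Base: (compress, d=0).
Iteration 1: edges from {compress} -> (fetch, d=1), (merge, d=1), (notify, d=1).
Iteration 2: edges from {fetch,merge,notify} -> (index, d=2), (notify, d=2). [UNION drops 2 duplicate row(s)]
Iteration 3: edges from {index,notify} -> (index, d=3).
Iteration 4: no outgoing edges from {index}; recursion stops.
SUM(d) = 0 + 1 + 1 + 1 + 2 + 2 + 3 = 10.

10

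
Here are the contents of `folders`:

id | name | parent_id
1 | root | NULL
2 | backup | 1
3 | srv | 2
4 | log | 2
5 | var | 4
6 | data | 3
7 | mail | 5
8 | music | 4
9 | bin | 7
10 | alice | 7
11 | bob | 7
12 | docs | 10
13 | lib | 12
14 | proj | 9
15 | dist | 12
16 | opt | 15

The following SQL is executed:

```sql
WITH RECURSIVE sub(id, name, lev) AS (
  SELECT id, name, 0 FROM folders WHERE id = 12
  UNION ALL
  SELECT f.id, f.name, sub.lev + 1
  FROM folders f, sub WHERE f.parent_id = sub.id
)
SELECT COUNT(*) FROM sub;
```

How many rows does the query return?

Base: id=12 (docs) at lev 0.
Iteration 1: rows with parent_id in {12} -> lib (id 13, lev 1), dist (id 15, lev 1).
Iteration 2: rows with parent_id in {13,15} -> opt (id 16, lev 2).
Iteration 3: no rows with parent_id in {16}; recursion stops.
Total rows emitted: 4.

4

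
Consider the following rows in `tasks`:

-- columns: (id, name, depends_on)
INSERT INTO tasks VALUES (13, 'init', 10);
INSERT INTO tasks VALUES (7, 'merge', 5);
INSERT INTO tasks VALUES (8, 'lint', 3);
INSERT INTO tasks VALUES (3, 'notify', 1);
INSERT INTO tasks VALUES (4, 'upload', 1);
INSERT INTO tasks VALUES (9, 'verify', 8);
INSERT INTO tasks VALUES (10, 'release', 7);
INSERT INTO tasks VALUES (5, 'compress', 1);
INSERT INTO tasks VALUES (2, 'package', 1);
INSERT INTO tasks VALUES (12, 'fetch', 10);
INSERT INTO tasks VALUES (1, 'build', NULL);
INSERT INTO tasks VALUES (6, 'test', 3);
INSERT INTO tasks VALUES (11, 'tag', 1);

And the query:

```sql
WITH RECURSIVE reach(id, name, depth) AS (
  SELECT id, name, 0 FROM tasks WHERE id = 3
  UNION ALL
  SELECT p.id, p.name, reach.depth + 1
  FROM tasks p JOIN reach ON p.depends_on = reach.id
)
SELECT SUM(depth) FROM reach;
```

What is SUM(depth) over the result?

4

Base: id=3 (notify) at depth 0.
Iteration 1: rows with depends_on in {3} -> test (id 6, depth 1), lint (id 8, depth 1).
Iteration 2: rows with depends_on in {6,8} -> verify (id 9, depth 2).
Iteration 3: no rows with depends_on in {9}; recursion stops.
SUM(depth) = 0 + 1 + 1 + 2 = 4.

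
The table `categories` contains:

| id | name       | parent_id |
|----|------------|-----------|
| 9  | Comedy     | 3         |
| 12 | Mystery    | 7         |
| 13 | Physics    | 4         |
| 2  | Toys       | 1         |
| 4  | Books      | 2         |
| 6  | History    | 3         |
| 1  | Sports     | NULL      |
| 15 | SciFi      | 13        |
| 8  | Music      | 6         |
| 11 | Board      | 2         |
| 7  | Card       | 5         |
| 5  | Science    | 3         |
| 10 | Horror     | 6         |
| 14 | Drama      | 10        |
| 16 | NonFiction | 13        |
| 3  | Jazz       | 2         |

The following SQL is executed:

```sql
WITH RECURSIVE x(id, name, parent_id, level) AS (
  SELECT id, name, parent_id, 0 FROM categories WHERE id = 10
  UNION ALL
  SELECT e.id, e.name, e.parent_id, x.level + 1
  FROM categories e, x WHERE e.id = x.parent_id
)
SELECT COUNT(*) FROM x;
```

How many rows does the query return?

Base: id=10 (Horror), parent_id=6, level 0.
Iteration 1: join on id=6 -> History (id 6, parent_id=3, level 1).
Iteration 2: join on id=3 -> Jazz (id 3, parent_id=2, level 2).
Iteration 3: join on id=2 -> Toys (id 2, parent_id=1, level 3).
Iteration 4: join on id=1 -> Sports (id 1, parent_id=NULL, level 4).
Iteration 5: parent_id is NULL; no match; recursion stops.
Total rows emitted: 5.

5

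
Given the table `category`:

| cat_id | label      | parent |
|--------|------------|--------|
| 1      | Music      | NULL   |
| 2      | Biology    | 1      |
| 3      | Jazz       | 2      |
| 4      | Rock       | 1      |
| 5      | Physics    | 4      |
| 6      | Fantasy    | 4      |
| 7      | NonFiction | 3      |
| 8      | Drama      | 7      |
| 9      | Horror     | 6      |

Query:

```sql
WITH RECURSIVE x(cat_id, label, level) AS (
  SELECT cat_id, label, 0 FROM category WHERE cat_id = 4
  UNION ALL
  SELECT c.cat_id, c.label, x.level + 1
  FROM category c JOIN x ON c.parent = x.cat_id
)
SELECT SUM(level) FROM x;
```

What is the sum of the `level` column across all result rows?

Base: cat_id=4 (Rock) at level 0.
Iteration 1: rows with parent in {4} -> Physics (id 5, level 1), Fantasy (id 6, level 1).
Iteration 2: rows with parent in {5,6} -> Horror (id 9, level 2).
Iteration 3: no rows with parent in {9}; recursion stops.
SUM(level) = 0 + 1 + 1 + 2 = 4.

4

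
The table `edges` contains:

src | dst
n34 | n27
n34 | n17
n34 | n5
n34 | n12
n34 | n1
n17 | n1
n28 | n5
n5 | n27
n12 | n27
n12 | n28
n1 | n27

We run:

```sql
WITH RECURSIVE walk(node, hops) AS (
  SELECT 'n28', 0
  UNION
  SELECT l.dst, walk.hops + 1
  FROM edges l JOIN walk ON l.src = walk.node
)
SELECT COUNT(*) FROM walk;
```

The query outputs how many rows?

3

Base: (n28, hops=0).
Iteration 1: edges from {n28} -> (n5, hops=1).
Iteration 2: edges from {n5} -> (n27, hops=2).
Iteration 3: no outgoing edges from {n27}; recursion stops.
Total rows emitted: 3.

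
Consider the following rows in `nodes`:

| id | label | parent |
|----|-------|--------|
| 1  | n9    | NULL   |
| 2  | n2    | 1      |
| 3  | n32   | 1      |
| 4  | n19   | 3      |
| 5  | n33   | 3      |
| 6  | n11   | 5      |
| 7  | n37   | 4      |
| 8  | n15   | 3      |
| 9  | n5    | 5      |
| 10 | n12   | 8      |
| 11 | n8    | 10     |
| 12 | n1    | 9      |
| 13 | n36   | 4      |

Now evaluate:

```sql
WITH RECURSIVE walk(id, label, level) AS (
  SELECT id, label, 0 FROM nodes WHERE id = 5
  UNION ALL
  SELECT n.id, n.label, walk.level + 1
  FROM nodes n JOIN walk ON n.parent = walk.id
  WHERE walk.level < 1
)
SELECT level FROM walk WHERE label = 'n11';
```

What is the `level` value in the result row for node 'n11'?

1

Base: id=5 (n33) at level 0.
Iteration 1: rows with parent in {5} -> n11 (id 6, level 1), n5 (id 9, level 1).
Iteration 2: level < 1 fails for all current rows; recursion stops.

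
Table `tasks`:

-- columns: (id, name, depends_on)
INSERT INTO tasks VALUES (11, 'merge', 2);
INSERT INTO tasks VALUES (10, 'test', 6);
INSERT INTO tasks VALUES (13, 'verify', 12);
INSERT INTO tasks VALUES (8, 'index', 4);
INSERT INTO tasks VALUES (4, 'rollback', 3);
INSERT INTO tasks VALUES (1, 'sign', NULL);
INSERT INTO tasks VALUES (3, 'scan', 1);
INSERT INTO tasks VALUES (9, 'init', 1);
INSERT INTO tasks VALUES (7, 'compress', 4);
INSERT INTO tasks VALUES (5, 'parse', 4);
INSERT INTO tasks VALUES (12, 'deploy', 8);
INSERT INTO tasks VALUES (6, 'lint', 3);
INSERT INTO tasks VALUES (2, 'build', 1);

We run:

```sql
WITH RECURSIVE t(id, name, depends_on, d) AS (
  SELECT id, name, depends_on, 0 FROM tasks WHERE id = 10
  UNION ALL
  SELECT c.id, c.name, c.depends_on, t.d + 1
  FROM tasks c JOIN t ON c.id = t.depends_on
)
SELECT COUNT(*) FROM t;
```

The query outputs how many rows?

4

Base: id=10 (test), depends_on=6, d 0.
Iteration 1: join on id=6 -> lint (id 6, depends_on=3, d 1).
Iteration 2: join on id=3 -> scan (id 3, depends_on=1, d 2).
Iteration 3: join on id=1 -> sign (id 1, depends_on=NULL, d 3).
Iteration 4: depends_on is NULL; no match; recursion stops.
Total rows emitted: 4.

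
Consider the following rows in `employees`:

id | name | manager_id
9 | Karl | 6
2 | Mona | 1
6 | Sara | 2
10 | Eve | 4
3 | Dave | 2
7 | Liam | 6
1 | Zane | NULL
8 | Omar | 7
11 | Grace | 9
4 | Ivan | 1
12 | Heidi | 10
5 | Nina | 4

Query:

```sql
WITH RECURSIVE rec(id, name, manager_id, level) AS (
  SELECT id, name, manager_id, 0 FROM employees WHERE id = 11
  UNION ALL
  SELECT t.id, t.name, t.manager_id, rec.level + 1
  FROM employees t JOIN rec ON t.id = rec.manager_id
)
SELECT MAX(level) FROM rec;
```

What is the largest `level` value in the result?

Base: id=11 (Grace), manager_id=9, level 0.
Iteration 1: join on id=9 -> Karl (id 9, manager_id=6, level 1).
Iteration 2: join on id=6 -> Sara (id 6, manager_id=2, level 2).
Iteration 3: join on id=2 -> Mona (id 2, manager_id=1, level 3).
Iteration 4: join on id=1 -> Zane (id 1, manager_id=NULL, level 4).
Iteration 5: manager_id is NULL; no match; recursion stops.
level values: 0, 1, 2, 3, 4; the maximum is 4.

4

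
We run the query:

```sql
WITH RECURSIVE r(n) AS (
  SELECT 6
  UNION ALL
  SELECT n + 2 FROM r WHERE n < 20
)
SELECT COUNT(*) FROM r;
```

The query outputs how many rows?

Base: n=6.
Iteration 1: 6 < 20 holds -> n = 6 + 2 = 8.
Iteration 2: 8 < 20 holds -> n = 8 + 2 = 10.
Iteration 3: 10 < 20 holds -> n = 10 + 2 = 12.
Iteration 4: 12 < 20 holds -> n = 12 + 2 = 14.
Iteration 5: 14 < 20 holds -> n = 14 + 2 = 16.
Iteration 6: 16 < 20 holds -> n = 16 + 2 = 18.
Iteration 7: 18 < 20 holds -> n = 18 + 2 = 20.
Iteration 8: 20 < 20 fails; recursion stops.
Total rows emitted: 8.

8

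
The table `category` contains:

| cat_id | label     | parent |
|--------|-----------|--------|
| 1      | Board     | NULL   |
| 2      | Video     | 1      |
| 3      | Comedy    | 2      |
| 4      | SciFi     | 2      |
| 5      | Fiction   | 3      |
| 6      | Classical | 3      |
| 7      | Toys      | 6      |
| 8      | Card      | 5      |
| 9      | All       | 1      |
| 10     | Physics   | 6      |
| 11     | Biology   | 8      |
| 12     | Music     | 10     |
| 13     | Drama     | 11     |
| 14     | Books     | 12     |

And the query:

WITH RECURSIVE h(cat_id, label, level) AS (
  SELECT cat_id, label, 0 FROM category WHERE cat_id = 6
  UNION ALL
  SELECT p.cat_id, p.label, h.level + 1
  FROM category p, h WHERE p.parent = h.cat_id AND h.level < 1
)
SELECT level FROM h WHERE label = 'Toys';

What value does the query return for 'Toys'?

Base: cat_id=6 (Classical) at level 0.
Iteration 1: rows with parent in {6} -> Toys (id 7, level 1), Physics (id 10, level 1).
Iteration 2: level < 1 fails for all current rows; recursion stops.

1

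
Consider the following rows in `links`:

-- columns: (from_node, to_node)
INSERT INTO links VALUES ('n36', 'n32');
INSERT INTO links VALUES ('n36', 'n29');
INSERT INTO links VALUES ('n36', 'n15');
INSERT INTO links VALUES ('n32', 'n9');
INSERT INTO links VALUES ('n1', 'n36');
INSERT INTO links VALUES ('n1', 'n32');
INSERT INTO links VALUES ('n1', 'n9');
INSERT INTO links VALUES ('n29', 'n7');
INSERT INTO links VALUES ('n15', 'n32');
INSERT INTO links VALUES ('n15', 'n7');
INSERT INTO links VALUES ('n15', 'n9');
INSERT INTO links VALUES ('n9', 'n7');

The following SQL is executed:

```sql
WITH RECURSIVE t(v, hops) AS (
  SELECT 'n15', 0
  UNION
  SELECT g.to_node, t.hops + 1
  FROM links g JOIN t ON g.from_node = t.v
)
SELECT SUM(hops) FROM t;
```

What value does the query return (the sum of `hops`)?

10

Base: (n15, hops=0).
Iteration 1: edges from {n15} -> (n32, hops=1), (n7, hops=1), (n9, hops=1).
Iteration 2: edges from {n32,n7,n9} -> (n7, hops=2), (n9, hops=2).
Iteration 3: edges from {n7,n9} -> (n7, hops=3).
Iteration 4: no outgoing edges from {n7}; recursion stops.
SUM(hops) = 0 + 1 + 1 + 1 + 2 + 2 + 3 = 10.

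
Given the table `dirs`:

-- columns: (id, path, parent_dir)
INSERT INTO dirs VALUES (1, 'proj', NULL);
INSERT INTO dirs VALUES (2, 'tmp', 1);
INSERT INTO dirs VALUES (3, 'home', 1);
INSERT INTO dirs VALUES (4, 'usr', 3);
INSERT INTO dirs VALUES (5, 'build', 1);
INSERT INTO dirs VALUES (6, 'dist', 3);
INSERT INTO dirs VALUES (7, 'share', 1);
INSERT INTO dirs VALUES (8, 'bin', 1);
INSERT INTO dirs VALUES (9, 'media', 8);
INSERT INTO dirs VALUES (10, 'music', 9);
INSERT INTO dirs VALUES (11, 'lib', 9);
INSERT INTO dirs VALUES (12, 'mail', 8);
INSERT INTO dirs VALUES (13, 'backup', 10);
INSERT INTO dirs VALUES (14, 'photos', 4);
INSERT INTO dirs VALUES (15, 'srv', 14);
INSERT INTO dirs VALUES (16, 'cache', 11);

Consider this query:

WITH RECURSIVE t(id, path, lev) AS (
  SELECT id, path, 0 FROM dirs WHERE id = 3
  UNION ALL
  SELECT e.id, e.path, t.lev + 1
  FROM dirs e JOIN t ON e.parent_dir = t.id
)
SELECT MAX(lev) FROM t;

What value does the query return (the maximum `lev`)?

Base: id=3 (home) at lev 0.
Iteration 1: rows with parent_dir in {3} -> usr (id 4, lev 1), dist (id 6, lev 1).
Iteration 2: rows with parent_dir in {4,6} -> photos (id 14, lev 2).
Iteration 3: rows with parent_dir in {14} -> srv (id 15, lev 3).
Iteration 4: no rows with parent_dir in {15}; recursion stops.
lev values: 0, 1, 1, 2, 3; the maximum is 3.

3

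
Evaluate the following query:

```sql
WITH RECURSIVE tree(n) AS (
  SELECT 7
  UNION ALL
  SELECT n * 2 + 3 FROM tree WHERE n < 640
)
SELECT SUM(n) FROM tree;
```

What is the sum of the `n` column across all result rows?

2526

Base: n=7.
Iteration 1: 7 < 640 holds -> n = 7 * 2 + 3 = 17.
Iteration 2: 17 < 640 holds -> n = 17 * 2 + 3 = 37.
Iteration 3: 37 < 640 holds -> n = 37 * 2 + 3 = 77.
Iteration 4: 77 < 640 holds -> n = 77 * 2 + 3 = 157.
Iteration 5: 157 < 640 holds -> n = 157 * 2 + 3 = 317.
Iteration 6: 317 < 640 holds -> n = 317 * 2 + 3 = 637.
Iteration 7: 637 < 640 holds -> n = 637 * 2 + 3 = 1277.
Iteration 8: 1277 < 640 fails; recursion stops.
SUM(n) = 7 + 17 + 37 + 77 + 157 + 317 + 637 + 1277 = 2526.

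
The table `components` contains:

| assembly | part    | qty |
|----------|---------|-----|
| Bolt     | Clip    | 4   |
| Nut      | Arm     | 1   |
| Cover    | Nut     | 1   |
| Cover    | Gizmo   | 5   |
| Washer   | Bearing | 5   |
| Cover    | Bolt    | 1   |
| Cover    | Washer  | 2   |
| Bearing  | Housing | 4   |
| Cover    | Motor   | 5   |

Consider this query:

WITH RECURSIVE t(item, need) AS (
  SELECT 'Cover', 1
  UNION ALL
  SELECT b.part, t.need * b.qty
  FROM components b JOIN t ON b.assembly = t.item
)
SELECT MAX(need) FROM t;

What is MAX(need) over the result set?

40

Base: (Cover, need=1).
Iteration 1: components of {Cover} -> Bolt = 1*1 = 1, Gizmo = 1*5 = 5, Motor = 1*5 = 5, Nut = 1*1 = 1, Washer = 1*2 = 2.
Iteration 2: components of {Bolt,Gizmo,Motor,Nut,Washer} -> Arm = 1*1 = 1, Bearing = 2*5 = 10, Clip = 1*4 = 4.
Iteration 3: components of {Arm,Bearing,Clip} -> Housing = 10*4 = 40.
Iteration 4: no further components; recursion stops.
need values: 1, 1, 1, 5, 2, 5, 1, 4, 10, 40; the maximum is 40.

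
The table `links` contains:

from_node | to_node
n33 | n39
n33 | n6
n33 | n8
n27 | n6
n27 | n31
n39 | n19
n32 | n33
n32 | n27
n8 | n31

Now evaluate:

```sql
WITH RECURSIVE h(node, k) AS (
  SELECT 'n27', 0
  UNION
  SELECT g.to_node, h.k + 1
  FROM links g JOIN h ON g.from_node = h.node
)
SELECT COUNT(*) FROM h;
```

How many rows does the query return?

Base: (n27, k=0).
Iteration 1: edges from {n27} -> (n31, k=1), (n6, k=1).
Iteration 2: no outgoing edges from {n31,n6}; recursion stops.
Total rows emitted: 3.

3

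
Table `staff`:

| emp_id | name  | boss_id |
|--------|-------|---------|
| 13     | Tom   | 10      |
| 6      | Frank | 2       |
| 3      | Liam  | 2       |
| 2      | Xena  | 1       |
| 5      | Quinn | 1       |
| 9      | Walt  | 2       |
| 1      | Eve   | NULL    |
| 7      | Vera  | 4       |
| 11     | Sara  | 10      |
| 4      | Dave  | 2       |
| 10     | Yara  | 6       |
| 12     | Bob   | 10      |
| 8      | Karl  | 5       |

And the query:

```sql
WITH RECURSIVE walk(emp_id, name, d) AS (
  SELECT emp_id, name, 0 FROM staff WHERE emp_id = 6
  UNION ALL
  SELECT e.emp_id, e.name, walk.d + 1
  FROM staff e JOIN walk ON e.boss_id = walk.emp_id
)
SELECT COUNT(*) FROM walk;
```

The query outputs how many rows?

5

Base: emp_id=6 (Frank) at d 0.
Iteration 1: rows with boss_id in {6} -> Yara (id 10, d 1).
Iteration 2: rows with boss_id in {10} -> Sara (id 11, d 2), Bob (id 12, d 2), Tom (id 13, d 2).
Iteration 3: no rows with boss_id in {11,12,13}; recursion stops.
Total rows emitted: 5.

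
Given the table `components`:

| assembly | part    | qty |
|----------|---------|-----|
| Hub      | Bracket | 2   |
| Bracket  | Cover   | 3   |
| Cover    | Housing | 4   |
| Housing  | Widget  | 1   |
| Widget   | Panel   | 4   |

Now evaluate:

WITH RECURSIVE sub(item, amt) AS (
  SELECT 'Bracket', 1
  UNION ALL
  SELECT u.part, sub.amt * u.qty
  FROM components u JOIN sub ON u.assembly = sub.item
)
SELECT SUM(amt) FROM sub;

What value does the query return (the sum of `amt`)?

76

Base: (Bracket, amt=1).
Iteration 1: components of {Bracket} -> Cover = 1*3 = 3.
Iteration 2: components of {Cover} -> Housing = 3*4 = 12.
Iteration 3: components of {Housing} -> Widget = 12*1 = 12.
Iteration 4: components of {Widget} -> Panel = 12*4 = 48.
Iteration 5: no further components; recursion stops.
SUM(amt) = 1 + 3 + 12 + 12 + 48 = 76.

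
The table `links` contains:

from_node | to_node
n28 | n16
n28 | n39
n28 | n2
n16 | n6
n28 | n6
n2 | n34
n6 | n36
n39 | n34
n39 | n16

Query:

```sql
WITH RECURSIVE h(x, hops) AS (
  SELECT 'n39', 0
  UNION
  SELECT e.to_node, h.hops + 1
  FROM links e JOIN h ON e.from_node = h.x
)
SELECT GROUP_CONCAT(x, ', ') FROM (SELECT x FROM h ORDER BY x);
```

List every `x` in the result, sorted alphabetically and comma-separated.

Base: (n39, hops=0).
Iteration 1: edges from {n39} -> (n16, hops=1), (n34, hops=1).
Iteration 2: edges from {n16,n34} -> (n6, hops=2).
Iteration 3: edges from {n6} -> (n36, hops=3).
Iteration 4: no outgoing edges from {n36}; recursion stops.

n16, n34, n36, n39, n6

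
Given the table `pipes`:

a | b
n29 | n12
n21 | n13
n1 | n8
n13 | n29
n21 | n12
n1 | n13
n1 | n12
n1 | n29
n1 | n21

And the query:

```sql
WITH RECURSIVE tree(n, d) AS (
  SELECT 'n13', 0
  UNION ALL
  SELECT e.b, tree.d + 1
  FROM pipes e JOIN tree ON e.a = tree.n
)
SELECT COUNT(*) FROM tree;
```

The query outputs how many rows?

3

Base: (n13, d=0).
Iteration 1: edges from {n13} -> (n29, d=1).
Iteration 2: edges from {n29} -> (n12, d=2).
Iteration 3: no outgoing edges from {n12}; recursion stops.
Total rows emitted: 3.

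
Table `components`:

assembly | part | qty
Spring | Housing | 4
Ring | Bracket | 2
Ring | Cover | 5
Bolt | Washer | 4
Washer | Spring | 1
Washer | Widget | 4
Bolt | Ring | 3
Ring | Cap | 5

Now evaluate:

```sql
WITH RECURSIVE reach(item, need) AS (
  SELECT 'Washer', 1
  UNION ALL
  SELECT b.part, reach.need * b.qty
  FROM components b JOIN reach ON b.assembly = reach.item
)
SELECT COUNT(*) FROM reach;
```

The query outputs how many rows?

4

Base: (Washer, need=1).
Iteration 1: components of {Washer} -> Spring = 1*1 = 1, Widget = 1*4 = 4.
Iteration 2: components of {Spring,Widget} -> Housing = 1*4 = 4.
Iteration 3: no further components; recursion stops.
Total rows emitted: 4.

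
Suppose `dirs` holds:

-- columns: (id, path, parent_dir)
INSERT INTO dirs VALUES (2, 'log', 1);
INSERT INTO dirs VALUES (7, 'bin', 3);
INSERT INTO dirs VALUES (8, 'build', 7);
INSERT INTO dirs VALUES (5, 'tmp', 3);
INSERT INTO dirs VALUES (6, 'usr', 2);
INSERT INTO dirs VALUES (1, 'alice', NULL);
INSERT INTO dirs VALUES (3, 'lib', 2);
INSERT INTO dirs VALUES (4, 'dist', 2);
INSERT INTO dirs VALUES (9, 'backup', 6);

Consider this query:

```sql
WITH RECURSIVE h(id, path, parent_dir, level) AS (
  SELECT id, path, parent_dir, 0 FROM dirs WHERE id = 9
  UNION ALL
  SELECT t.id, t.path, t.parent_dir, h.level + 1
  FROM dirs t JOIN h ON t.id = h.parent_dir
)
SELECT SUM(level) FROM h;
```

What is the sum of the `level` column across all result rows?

Base: id=9 (backup), parent_dir=6, level 0.
Iteration 1: join on id=6 -> usr (id 6, parent_dir=2, level 1).
Iteration 2: join on id=2 -> log (id 2, parent_dir=1, level 2).
Iteration 3: join on id=1 -> alice (id 1, parent_dir=NULL, level 3).
Iteration 4: parent_dir is NULL; no match; recursion stops.
SUM(level) = 0 + 1 + 2 + 3 = 6.

6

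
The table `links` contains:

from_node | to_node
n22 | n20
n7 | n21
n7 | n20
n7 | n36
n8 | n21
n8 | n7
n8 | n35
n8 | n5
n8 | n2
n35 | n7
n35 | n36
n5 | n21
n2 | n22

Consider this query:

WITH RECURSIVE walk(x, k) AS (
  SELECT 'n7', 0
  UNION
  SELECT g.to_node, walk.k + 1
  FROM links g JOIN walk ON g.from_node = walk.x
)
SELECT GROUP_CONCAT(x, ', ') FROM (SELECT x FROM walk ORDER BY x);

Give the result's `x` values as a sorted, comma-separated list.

Base: (n7, k=0).
Iteration 1: edges from {n7} -> (n20, k=1), (n21, k=1), (n36, k=1).
Iteration 2: no outgoing edges from {n20,n21,n36}; recursion stops.

n20, n21, n36, n7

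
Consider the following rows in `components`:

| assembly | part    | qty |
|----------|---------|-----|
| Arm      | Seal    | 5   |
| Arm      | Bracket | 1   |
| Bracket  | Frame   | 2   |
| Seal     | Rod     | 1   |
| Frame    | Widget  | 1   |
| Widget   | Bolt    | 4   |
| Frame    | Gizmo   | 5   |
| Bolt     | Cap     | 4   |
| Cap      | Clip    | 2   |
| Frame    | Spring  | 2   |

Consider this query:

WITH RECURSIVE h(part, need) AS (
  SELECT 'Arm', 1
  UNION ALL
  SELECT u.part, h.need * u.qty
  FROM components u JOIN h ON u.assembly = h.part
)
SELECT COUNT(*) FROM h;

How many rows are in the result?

11

Base: (Arm, need=1).
Iteration 1: components of {Arm} -> Bracket = 1*1 = 1, Seal = 1*5 = 5.
Iteration 2: components of {Bracket,Seal} -> Frame = 1*2 = 2, Rod = 5*1 = 5.
Iteration 3: components of {Frame,Rod} -> Gizmo = 2*5 = 10, Spring = 2*2 = 4, Widget = 2*1 = 2.
Iteration 4: components of {Gizmo,Spring,Widget} -> Bolt = 2*4 = 8.
Iteration 5: components of {Bolt} -> Cap = 8*4 = 32.
Iteration 6: components of {Cap} -> Clip = 32*2 = 64.
Iteration 7: no further components; recursion stops.
Total rows emitted: 11.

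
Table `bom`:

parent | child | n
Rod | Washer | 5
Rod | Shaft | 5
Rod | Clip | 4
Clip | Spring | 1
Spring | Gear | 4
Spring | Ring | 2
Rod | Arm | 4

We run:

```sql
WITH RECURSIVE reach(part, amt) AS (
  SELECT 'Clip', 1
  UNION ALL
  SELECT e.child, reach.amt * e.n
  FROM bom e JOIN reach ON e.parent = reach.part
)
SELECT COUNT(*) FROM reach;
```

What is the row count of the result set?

4

Base: (Clip, amt=1).
Iteration 1: components of {Clip} -> Spring = 1*1 = 1.
Iteration 2: components of {Spring} -> Gear = 1*4 = 4, Ring = 1*2 = 2.
Iteration 3: no further components; recursion stops.
Total rows emitted: 4.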